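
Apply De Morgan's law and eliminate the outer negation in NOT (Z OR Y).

NOT Z AND NOT Y
De Morgan's: NOT(OR of terms) = AND of negations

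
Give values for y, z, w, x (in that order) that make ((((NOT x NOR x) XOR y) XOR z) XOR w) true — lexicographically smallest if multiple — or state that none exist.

y=0, z=0, w=1, x=0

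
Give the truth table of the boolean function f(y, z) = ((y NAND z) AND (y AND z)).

y | z | Output
--------------
0 | 0 | 0
0 | 1 | 0
1 | 0 | 0
1 | 1 | 0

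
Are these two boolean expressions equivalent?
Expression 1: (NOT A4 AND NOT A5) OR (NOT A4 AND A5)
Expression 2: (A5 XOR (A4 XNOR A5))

Yes, they are equivalent — the two output columns agree on all 4 assignments:
A4 | A5 | Expression 1 | Expression 2
-------------------------------------
0 | 0 | 1 | 1
0 | 1 | 1 | 1
1 | 0 | 0 | 0
1 | 1 | 0 | 0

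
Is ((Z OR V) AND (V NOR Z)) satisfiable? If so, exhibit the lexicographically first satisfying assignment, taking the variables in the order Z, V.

UNSATISFIABLE - no assignment makes this expression true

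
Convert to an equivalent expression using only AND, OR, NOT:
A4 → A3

NOT A4 OR A3
(Implication elimination: A → B = NOT A OR B)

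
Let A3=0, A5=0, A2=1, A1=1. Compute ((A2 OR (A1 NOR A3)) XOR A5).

Substituting: ((1 OR (1 NOR 0)) XOR 0)
= 1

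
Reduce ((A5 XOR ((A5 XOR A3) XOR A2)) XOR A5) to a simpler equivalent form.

By XOR self-cancellation ((E XOR v) XOR v = E):
= ((A5 XOR A3) XOR A2)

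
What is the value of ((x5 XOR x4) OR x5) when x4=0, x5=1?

Substituting: ((1 XOR 0) OR 1)
= 1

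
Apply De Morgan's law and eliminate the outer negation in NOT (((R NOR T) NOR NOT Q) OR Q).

NOT ((R NOR T) NOR NOT Q) AND NOT Q
De Morgan's: NOT(OR of terms) = AND of negations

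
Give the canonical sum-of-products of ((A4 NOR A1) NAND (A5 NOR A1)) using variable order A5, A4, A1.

Σm(1, 2, 3, 4, 5, 6, 7) = (NOT A5 AND NOT A4 AND A1) OR (NOT A5 AND A4 AND NOT A1) OR (NOT A5 AND A4 AND A1) OR (A5 AND NOT A4 AND NOT A1) OR (A5 AND NOT A4 AND A1) OR (A5 AND A4 AND NOT A1) OR (A5 AND A4 AND A1)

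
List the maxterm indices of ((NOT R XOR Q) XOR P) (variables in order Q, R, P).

ΠM(1, 2, 4, 7) = (Q OR R OR NOT P) AND (Q OR NOT R OR P) AND (NOT Q OR R OR P) AND (NOT Q OR NOT R OR NOT P)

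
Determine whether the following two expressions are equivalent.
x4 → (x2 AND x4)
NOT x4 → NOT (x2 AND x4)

No, Inverse is not equivalent to original (counterexample: x2=0, x4=1)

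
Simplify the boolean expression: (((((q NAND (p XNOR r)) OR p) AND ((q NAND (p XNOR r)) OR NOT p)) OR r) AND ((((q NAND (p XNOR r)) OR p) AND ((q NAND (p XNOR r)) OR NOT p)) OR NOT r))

By distribution ((E OR v) AND (E OR NOT v) = E) then distribution ((E OR v) AND (E OR NOT v) = E):
= (q NAND (p XNOR r))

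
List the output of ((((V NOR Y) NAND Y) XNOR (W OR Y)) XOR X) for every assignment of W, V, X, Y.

W | V | X | Y | Output
----------------------
0 | 0 | 0 | 0 | 0
0 | 0 | 0 | 1 | 1
0 | 0 | 1 | 0 | 1
0 | 0 | 1 | 1 | 0
0 | 1 | 0 | 0 | 0
0 | 1 | 0 | 1 | 1
0 | 1 | 1 | 0 | 1
0 | 1 | 1 | 1 | 0
1 | 0 | 0 | 0 | 1
1 | 0 | 0 | 1 | 1
1 | 0 | 1 | 0 | 0
1 | 0 | 1 | 1 | 0
1 | 1 | 0 | 0 | 1
1 | 1 | 0 | 1 | 1
1 | 1 | 1 | 0 | 0
1 | 1 | 1 | 1 | 0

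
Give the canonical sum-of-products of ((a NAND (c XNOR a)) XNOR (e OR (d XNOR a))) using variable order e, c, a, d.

Σm(0, 3, 4, 6, 8, 9, 10, 11, 12, 13) = (NOT e AND NOT c AND NOT a AND NOT d) OR (NOT e AND NOT c AND a AND d) OR (NOT e AND c AND NOT a AND NOT d) OR (NOT e AND c AND a AND NOT d) OR (e AND NOT c AND NOT a AND NOT d) OR (e AND NOT c AND NOT a AND d) OR (e AND NOT c AND a AND NOT d) OR (e AND NOT c AND a AND d) OR (e AND c AND NOT a AND NOT d) OR (e AND c AND NOT a AND d)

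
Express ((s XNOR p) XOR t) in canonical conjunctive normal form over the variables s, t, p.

(s OR t OR NOT p) AND (s OR NOT t OR p) AND (NOT s OR t OR p) AND (NOT s OR NOT t OR NOT p)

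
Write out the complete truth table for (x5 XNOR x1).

x5 | x1 | Output
----------------
0 | 0 | 1
0 | 1 | 0
1 | 0 | 0
1 | 1 | 1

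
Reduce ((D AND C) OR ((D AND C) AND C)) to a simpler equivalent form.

By absorption (E OR (E AND v) = E):
= (D AND C)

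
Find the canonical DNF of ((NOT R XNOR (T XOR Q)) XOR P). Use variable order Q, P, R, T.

(NOT Q AND NOT P AND NOT R AND T) OR (NOT Q AND NOT P AND R AND NOT T) OR (NOT Q AND P AND NOT R AND NOT T) OR (NOT Q AND P AND R AND T) OR (Q AND NOT P AND NOT R AND NOT T) OR (Q AND NOT P AND R AND T) OR (Q AND P AND NOT R AND T) OR (Q AND P AND R AND NOT T)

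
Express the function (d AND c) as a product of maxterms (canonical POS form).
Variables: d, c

ΠM(0, 1, 2) = (d OR c) AND (d OR NOT c) AND (NOT d OR c)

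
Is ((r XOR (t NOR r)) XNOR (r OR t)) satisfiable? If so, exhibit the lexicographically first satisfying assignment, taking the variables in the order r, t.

r=1, t=0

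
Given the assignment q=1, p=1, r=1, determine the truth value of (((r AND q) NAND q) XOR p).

Substituting: (((1 AND 1) NAND 1) XOR 1)
= 1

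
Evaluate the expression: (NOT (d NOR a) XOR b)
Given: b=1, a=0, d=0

Substituting: (NOT (0 NOR 0) XOR 1)
= 1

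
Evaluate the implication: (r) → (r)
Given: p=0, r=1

Antecedent (r) = 1; consequent (r) = 1.
1 → 1 = 1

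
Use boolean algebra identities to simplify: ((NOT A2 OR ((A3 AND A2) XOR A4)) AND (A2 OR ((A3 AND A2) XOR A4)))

By distribution ((E OR v) AND (E OR NOT v) = E):
= ((A3 AND A2) XOR A4)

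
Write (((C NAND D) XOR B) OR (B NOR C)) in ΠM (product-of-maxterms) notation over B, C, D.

ΠM(3, 4, 5, 6) = (B OR NOT C OR NOT D) AND (NOT B OR C OR D) AND (NOT B OR C OR NOT D) AND (NOT B OR NOT C OR D)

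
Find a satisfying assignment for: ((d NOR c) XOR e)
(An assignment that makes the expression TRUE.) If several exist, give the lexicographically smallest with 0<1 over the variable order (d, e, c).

d=0, e=0, c=0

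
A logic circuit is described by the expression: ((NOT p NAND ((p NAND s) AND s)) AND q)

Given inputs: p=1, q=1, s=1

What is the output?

Substituting: ((NOT 1 NAND ((1 NAND 1) AND 1)) AND 1)
= 1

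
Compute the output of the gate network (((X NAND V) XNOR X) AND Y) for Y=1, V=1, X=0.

Substituting: (((0 NAND 1) XNOR 0) AND 1)
= 0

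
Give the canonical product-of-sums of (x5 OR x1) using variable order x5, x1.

ΠM(0) = (x5 OR x1)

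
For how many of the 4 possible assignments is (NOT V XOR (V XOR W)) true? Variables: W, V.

Satisfying assignments: (0,0), (0,1)
Count: 2 out of 4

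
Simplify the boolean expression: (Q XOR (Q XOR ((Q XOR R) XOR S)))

By XOR self-cancellation ((E XOR v) XOR v = E):
= ((Q XOR R) XOR S)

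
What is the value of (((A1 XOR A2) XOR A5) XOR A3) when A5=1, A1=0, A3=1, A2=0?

Substituting: (((0 XOR 0) XOR 1) XOR 1)
= 0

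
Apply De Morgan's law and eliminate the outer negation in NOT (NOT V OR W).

V AND NOT W
De Morgan's: NOT(OR of terms) = AND of negations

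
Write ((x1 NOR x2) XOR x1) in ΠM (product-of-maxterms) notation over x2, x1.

ΠM(2) = (NOT x2 OR x1)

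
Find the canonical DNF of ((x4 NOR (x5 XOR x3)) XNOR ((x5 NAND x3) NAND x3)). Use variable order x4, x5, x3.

(NOT x4 AND NOT x5 AND NOT x3) OR (NOT x4 AND NOT x5 AND x3) OR (NOT x4 AND x5 AND x3) OR (x4 AND NOT x5 AND x3)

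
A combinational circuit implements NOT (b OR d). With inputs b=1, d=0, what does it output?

Substituting: NOT (1 OR 0)
= 0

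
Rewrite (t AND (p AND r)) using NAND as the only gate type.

((t NAND ((p NAND r) NAND (p NAND r))) NAND (t NAND ((p NAND r) NAND (p NAND r))))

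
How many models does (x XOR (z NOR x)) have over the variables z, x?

Satisfying assignments: (0,0), (0,1), (1,1)
Count: 3 out of 4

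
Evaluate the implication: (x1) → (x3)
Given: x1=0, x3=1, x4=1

Antecedent (x1) = 0; consequent (x3) = 1.
0 → 1 = 1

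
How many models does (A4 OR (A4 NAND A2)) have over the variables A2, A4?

Satisfying assignments: (0,0), (0,1), (1,0), (1,1)
Count: 4 out of 4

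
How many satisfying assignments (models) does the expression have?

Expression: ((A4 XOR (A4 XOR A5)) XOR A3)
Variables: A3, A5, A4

Satisfying assignments: (0,1,0), (0,1,1), (1,0,0), (1,0,1)
Count: 4 out of 8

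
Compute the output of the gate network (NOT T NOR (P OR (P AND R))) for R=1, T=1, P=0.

Substituting: (NOT 1 NOR (0 OR (0 AND 1)))
= 1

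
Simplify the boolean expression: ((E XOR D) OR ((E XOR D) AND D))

By absorption (E OR (E AND v) = E):
= (E XOR D)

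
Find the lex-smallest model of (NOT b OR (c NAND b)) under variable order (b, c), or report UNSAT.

b=0, c=0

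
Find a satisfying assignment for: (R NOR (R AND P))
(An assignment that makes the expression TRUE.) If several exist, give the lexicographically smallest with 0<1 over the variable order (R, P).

R=0, P=0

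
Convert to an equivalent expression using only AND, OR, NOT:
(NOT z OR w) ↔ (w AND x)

((NOT z OR w) AND (w AND x)) OR (NOT (NOT z OR w) AND NOT (w AND x))
(Biconditional = both true or both false)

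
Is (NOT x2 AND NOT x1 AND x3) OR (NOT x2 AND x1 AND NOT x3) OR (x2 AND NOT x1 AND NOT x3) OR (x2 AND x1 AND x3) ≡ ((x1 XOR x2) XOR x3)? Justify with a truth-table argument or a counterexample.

Yes, they are equivalent — the two output columns agree on all 8 assignments:
x2 | x1 | x3 | Expression 1 | Expression 2
------------------------------------------
0 | 0 | 0 | 0 | 0
0 | 0 | 1 | 1 | 1
0 | 1 | 0 | 1 | 1
0 | 1 | 1 | 0 | 0
1 | 0 | 0 | 1 | 1
1 | 0 | 1 | 0 | 0
1 | 1 | 0 | 0 | 0
1 | 1 | 1 | 1 | 1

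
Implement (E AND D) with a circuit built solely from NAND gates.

((E NAND D) NAND (E NAND D))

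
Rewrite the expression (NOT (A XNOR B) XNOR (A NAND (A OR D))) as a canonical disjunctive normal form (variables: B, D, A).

(B AND NOT D AND NOT A) OR (B AND NOT D AND A) OR (B AND D AND NOT A) OR (B AND D AND A)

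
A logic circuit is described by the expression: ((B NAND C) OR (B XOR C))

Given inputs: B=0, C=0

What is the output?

Substituting: ((0 NAND 0) OR (0 XOR 0))
= 1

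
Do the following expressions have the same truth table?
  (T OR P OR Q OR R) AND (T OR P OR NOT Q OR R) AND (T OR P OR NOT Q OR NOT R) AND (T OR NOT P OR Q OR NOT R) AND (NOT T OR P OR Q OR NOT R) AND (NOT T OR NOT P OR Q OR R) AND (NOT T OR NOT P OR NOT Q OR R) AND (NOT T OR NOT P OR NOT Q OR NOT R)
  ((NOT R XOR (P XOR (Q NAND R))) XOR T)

Yes, they are equivalent — the two output columns agree on all 16 assignments:
T | P | Q | R | Expression 1 | Expression 2
-------------------------------------------
0 | 0 | 0 | 0 | 0 | 0
0 | 0 | 0 | 1 | 1 | 1
0 | 0 | 1 | 0 | 0 | 0
0 | 0 | 1 | 1 | 0 | 0
0 | 1 | 0 | 0 | 1 | 1
0 | 1 | 0 | 1 | 0 | 0
0 | 1 | 1 | 0 | 1 | 1
0 | 1 | 1 | 1 | 1 | 1
1 | 0 | 0 | 0 | 1 | 1
1 | 0 | 0 | 1 | 0 | 0
1 | 0 | 1 | 0 | 1 | 1
1 | 0 | 1 | 1 | 1 | 1
1 | 1 | 0 | 0 | 0 | 0
1 | 1 | 0 | 1 | 1 | 1
1 | 1 | 1 | 0 | 0 | 0
1 | 1 | 1 | 1 | 0 | 0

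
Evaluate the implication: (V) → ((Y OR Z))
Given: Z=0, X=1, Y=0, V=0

Antecedent (V) = 0; consequent ((Y OR Z)) = 0.
0 → 0 = 1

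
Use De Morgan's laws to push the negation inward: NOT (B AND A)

NOT B OR NOT A
De Morgan's: NOT(AND of terms) = OR of negations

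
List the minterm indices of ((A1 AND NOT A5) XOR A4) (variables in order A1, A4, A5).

Σm(2, 3, 4, 7) = (NOT A1 AND A4 AND NOT A5) OR (NOT A1 AND A4 AND A5) OR (A1 AND NOT A4 AND NOT A5) OR (A1 AND A4 AND A5)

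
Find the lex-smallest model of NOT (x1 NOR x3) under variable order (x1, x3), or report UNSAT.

x1=0, x3=1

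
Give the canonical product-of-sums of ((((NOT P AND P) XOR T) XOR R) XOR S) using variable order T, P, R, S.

ΠM(0, 3, 4, 7, 9, 10, 13, 14) = (T OR P OR R OR S) AND (T OR P OR NOT R OR NOT S) AND (T OR NOT P OR R OR S) AND (T OR NOT P OR NOT R OR NOT S) AND (NOT T OR P OR R OR NOT S) AND (NOT T OR P OR NOT R OR S) AND (NOT T OR NOT P OR R OR NOT S) AND (NOT T OR NOT P OR NOT R OR S)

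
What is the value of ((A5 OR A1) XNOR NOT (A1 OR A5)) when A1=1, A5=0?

Substituting: ((0 OR 1) XNOR NOT (1 OR 0))
= 0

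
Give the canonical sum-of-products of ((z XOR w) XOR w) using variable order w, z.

Σm(1, 3) = (NOT w AND z) OR (w AND z)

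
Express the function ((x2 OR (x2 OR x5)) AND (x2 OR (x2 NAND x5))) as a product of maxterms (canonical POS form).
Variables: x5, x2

ΠM(0) = (x5 OR x2)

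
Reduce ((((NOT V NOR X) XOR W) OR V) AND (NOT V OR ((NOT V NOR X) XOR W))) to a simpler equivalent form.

By distribution ((E OR v) AND (E OR NOT v) = E):
= ((NOT V NOR X) XOR W)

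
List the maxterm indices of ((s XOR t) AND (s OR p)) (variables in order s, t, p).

ΠM(0, 1, 2, 6, 7) = (s OR t OR p) AND (s OR t OR NOT p) AND (s OR NOT t OR p) AND (NOT s OR NOT t OR p) AND (NOT s OR NOT t OR NOT p)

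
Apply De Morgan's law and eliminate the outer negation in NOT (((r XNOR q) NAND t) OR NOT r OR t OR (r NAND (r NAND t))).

NOT ((r XNOR q) NAND t) AND r AND NOT t AND NOT (r NAND (r NAND t))
De Morgan's: NOT(OR of terms) = AND of negations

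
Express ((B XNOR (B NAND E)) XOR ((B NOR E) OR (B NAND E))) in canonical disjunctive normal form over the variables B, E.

(NOT B AND NOT E) OR (NOT B AND E)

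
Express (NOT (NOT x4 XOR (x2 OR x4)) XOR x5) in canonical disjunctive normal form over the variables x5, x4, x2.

(NOT x5 AND NOT x4 AND x2) OR (x5 AND NOT x4 AND NOT x2) OR (x5 AND x4 AND NOT x2) OR (x5 AND x4 AND x2)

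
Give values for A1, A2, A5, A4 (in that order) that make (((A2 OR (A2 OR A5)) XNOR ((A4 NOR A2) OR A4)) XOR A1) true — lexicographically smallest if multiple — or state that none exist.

A1=0, A2=0, A5=1, A4=0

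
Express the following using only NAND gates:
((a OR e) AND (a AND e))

((((a NAND a) NAND (e NAND e)) NAND ((a NAND e) NAND (a NAND e))) NAND (((a NAND a) NAND (e NAND e)) NAND ((a NAND e) NAND (a NAND e))))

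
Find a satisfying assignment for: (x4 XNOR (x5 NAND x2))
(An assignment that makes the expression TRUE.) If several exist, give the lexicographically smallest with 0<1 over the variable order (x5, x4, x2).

x5=0, x4=1, x2=0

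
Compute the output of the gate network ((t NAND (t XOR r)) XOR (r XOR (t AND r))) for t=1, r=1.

Substituting: ((1 NAND (1 XOR 1)) XOR (1 XOR (1 AND 1)))
= 1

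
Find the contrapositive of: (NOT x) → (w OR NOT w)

Contrapositive: NOT (w OR NOT w) → x
Note: A statement and its contrapositive are logically equivalent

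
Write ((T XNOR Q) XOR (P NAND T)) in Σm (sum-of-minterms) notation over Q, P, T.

Σm(1, 4, 6, 7) = (NOT Q AND NOT P AND T) OR (Q AND NOT P AND NOT T) OR (Q AND P AND NOT T) OR (Q AND P AND T)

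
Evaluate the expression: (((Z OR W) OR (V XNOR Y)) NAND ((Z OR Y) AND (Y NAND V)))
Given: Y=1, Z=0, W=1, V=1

Substituting: (((0 OR 1) OR (1 XNOR 1)) NAND ((0 OR 1) AND (1 NAND 1)))
= 1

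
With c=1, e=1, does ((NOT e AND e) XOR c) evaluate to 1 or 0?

Substituting: ((NOT 1 AND 1) XOR 1)
= 1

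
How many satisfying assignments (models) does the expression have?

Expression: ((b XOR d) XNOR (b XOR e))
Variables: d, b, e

Satisfying assignments: (0,0,0), (0,1,0), (1,0,1), (1,1,1)
Count: 4 out of 8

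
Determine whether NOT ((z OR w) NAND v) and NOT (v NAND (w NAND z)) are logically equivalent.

No. Counterexample: with v=1, w=0, z=0, Expression 1 = 0 but Expression 2 = 1.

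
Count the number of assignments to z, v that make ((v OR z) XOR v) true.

Satisfying assignments: (1,0)
Count: 1 out of 4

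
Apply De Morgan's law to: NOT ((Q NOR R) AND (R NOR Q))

NOT (Q NOR R) OR NOT (R NOR Q)
De Morgan's: NOT(AND of terms) = OR of negations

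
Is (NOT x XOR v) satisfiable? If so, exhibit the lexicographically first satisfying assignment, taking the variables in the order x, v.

x=0, v=0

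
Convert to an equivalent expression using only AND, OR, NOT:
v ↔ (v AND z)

(v AND (v AND z)) OR (NOT v AND NOT (v AND z))
(Biconditional = both true or both false)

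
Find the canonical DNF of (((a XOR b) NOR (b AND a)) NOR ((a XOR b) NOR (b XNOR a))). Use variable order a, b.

(NOT a AND b) OR (a AND NOT b) OR (a AND b)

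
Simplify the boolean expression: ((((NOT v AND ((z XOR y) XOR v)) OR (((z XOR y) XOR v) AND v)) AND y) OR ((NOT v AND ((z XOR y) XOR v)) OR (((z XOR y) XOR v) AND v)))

By absorption (E OR (E AND v) = E) then distribution ((E AND v) OR (E AND NOT v) = E):
= ((z XOR y) XOR v)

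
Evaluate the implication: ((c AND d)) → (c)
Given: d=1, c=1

Antecedent ((c AND d)) = 1; consequent (c) = 1.
1 → 1 = 1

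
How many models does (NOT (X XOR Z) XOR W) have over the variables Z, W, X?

Satisfying assignments: (0,0,0), (0,1,1), (1,0,1), (1,1,0)
Count: 4 out of 8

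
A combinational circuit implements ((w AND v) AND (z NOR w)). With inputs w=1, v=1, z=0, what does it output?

Substituting: ((1 AND 1) AND (0 NOR 1))
= 0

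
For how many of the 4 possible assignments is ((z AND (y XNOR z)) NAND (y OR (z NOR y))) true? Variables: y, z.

Satisfying assignments: (0,0), (0,1), (1,0)
Count: 3 out of 4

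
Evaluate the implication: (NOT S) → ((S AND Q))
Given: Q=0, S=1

Antecedent (NOT S) = 0; consequent ((S AND Q)) = 0.
0 → 0 = 1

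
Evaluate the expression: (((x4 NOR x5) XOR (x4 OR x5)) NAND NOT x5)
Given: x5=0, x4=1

Substituting: (((1 NOR 0) XOR (1 OR 0)) NAND NOT 0)
= 0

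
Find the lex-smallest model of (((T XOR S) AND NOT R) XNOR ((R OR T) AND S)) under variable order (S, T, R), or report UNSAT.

S=0, T=0, R=0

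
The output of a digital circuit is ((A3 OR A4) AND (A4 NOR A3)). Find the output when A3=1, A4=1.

Substituting: ((1 OR 1) AND (1 NOR 1))
= 0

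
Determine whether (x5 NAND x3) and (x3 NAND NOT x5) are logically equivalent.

No. Counterexample: with x3=1, x5=0, Expression 1 = 1 but Expression 2 = 0.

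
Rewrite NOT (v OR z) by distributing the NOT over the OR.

NOT v AND NOT z
De Morgan's: NOT(OR of terms) = AND of negations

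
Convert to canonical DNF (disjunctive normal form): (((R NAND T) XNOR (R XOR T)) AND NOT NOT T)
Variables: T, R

(T AND NOT R) OR (T AND R)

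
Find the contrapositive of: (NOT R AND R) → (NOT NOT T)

Contrapositive: NOT T → NOT (NOT R AND R)
Note: A statement and its contrapositive are logically equivalent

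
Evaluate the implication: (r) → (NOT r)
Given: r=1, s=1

Antecedent (r) = 1; consequent (NOT r) = 0.
1 → 0 = 0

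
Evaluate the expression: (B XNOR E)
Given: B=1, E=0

Substituting: (1 XNOR 0)
= 0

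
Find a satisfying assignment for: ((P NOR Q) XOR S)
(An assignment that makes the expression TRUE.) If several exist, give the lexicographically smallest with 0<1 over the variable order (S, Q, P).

S=0, Q=0, P=0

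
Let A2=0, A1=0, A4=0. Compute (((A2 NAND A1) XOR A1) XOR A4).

Substituting: (((0 NAND 0) XOR 0) XOR 0)
= 1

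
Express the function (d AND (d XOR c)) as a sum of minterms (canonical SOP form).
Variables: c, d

Σm(1) = (NOT c AND d)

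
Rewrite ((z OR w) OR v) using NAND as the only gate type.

((((z NAND z) NAND (w NAND w)) NAND ((z NAND z) NAND (w NAND w))) NAND (v NAND v))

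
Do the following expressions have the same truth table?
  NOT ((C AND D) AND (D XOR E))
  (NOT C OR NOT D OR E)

Yes, they are equivalent — the two output columns agree on all 8 assignments:
C | D | E | Expression 1 | Expression 2
---------------------------------------
0 | 0 | 0 | 1 | 1
0 | 0 | 1 | 1 | 1
0 | 1 | 0 | 1 | 1
0 | 1 | 1 | 1 | 1
1 | 0 | 0 | 1 | 1
1 | 0 | 1 | 1 | 1
1 | 1 | 0 | 0 | 0
1 | 1 | 1 | 1 | 1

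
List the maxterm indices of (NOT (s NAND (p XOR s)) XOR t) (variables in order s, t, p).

ΠM(0, 1, 5, 6) = (s OR t OR p) AND (s OR t OR NOT p) AND (NOT s OR t OR NOT p) AND (NOT s OR NOT t OR p)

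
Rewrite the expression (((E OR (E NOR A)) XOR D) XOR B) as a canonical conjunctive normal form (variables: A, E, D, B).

(A OR E OR D OR NOT B) AND (A OR E OR NOT D OR B) AND (A OR NOT E OR D OR NOT B) AND (A OR NOT E OR NOT D OR B) AND (NOT A OR E OR D OR B) AND (NOT A OR E OR NOT D OR NOT B) AND (NOT A OR NOT E OR D OR NOT B) AND (NOT A OR NOT E OR NOT D OR B)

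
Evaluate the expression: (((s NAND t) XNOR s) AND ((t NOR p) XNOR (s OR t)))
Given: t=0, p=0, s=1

Substituting: (((1 NAND 0) XNOR 1) AND ((0 NOR 0) XNOR (1 OR 0)))
= 1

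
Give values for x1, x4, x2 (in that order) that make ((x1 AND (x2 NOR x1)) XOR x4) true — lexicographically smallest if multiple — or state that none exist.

x1=0, x4=1, x2=0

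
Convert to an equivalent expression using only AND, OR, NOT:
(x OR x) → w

NOT (x OR x) OR w
(Implication elimination: A → B = NOT A OR B)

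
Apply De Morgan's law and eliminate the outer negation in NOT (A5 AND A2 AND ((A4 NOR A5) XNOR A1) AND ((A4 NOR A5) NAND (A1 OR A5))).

NOT A5 OR NOT A2 OR NOT ((A4 NOR A5) XNOR A1) OR NOT ((A4 NOR A5) NAND (A1 OR A5))
De Morgan's: NOT(AND of terms) = OR of negations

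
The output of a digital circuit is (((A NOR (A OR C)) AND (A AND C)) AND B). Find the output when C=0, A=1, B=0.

Substituting: (((1 NOR (1 OR 0)) AND (1 AND 0)) AND 0)
= 0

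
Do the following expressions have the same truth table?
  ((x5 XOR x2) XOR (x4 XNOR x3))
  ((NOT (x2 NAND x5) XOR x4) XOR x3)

No. Counterexample: with x4=0, x2=0, x3=0, x5=0, Expression 1 = 1 but Expression 2 = 0.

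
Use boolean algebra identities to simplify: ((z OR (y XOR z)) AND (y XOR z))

By absorption (E AND (E OR v) = E):
= (y XOR z)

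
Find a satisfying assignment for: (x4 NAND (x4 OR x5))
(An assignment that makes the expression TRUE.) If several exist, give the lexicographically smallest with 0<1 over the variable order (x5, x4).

x5=0, x4=0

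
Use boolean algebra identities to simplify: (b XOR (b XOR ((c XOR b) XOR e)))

By XOR self-cancellation ((E XOR v) XOR v = E):
= ((c XOR b) XOR e)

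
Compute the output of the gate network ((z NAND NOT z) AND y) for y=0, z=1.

Substituting: ((1 NAND NOT 1) AND 0)
= 0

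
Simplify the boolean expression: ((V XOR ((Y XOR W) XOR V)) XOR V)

By XOR self-cancellation ((E XOR v) XOR v = E):
= ((Y XOR W) XOR V)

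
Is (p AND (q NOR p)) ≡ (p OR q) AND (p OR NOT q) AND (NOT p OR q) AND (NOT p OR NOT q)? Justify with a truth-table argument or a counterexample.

Yes, they are equivalent — the two output columns agree on all 4 assignments:
p | q | Expression 1 | Expression 2
-----------------------------------
0 | 0 | 0 | 0
0 | 1 | 0 | 0
1 | 0 | 0 | 0
1 | 1 | 0 | 0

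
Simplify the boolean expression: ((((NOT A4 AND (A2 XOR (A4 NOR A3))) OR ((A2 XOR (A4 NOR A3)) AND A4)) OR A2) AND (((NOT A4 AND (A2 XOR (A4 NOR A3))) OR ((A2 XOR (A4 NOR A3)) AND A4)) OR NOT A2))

By distribution ((E OR v) AND (E OR NOT v) = E) then distribution ((E AND v) OR (E AND NOT v) = E):
= (A2 XOR (A4 NOR A3))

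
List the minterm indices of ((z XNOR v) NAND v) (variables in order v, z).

Σm(0, 1, 2) = (NOT v AND NOT z) OR (NOT v AND z) OR (v AND NOT z)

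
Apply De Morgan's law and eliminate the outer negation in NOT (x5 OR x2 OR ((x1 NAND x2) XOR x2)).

NOT x5 AND NOT x2 AND NOT ((x1 NAND x2) XOR x2)
De Morgan's: NOT(OR of terms) = AND of negations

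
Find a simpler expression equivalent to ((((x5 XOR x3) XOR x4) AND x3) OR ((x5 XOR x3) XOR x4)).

By absorption (E OR (E AND v) = E):
= ((x5 XOR x3) XOR x4)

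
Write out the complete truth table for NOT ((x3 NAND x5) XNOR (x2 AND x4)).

x4 | x2 | x3 | x5 | Output
--------------------------
0 | 0 | 0 | 0 | 1
0 | 0 | 0 | 1 | 1
0 | 0 | 1 | 0 | 1
0 | 0 | 1 | 1 | 0
0 | 1 | 0 | 0 | 1
0 | 1 | 0 | 1 | 1
0 | 1 | 1 | 0 | 1
0 | 1 | 1 | 1 | 0
1 | 0 | 0 | 0 | 1
1 | 0 | 0 | 1 | 1
1 | 0 | 1 | 0 | 1
1 | 0 | 1 | 1 | 0
1 | 1 | 0 | 0 | 0
1 | 1 | 0 | 1 | 0
1 | 1 | 1 | 0 | 0
1 | 1 | 1 | 1 | 1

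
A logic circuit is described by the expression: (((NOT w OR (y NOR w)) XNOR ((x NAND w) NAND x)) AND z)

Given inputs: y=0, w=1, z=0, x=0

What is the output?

Substituting: (((NOT 1 OR (0 NOR 1)) XNOR ((0 NAND 1) NAND 0)) AND 0)
= 0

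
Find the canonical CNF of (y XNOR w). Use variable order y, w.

(y OR NOT w) AND (NOT y OR w)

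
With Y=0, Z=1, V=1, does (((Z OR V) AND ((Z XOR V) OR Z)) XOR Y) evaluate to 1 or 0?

Substituting: (((1 OR 1) AND ((1 XOR 1) OR 1)) XOR 0)
= 1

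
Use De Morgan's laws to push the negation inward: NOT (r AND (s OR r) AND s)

NOT r OR NOT (s OR r) OR NOT s
De Morgan's: NOT(AND of terms) = OR of negations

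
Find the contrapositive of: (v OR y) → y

Contrapositive: NOT y → NOT (v OR y)
Note: A statement and its contrapositive are logically equivalent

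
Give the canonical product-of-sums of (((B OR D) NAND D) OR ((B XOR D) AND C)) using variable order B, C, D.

ΠM(1, 5, 7) = (B OR C OR NOT D) AND (NOT B OR C OR NOT D) AND (NOT B OR NOT C OR NOT D)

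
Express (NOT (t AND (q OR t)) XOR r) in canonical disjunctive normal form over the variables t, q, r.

(NOT t AND NOT q AND NOT r) OR (NOT t AND q AND NOT r) OR (t AND NOT q AND r) OR (t AND q AND r)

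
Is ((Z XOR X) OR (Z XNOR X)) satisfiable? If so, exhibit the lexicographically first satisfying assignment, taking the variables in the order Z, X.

Z=0, X=0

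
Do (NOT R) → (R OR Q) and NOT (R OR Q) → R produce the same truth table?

Yes, Contrapositive is always equivalent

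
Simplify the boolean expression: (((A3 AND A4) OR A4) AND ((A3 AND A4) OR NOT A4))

By distribution ((E OR v) AND (E OR NOT v) = E):
= (A3 AND A4)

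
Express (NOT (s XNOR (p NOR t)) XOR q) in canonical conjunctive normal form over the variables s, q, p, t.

(s OR q OR p OR NOT t) AND (s OR q OR NOT p OR t) AND (s OR q OR NOT p OR NOT t) AND (s OR NOT q OR p OR t) AND (NOT s OR q OR p OR t) AND (NOT s OR NOT q OR p OR NOT t) AND (NOT s OR NOT q OR NOT p OR t) AND (NOT s OR NOT q OR NOT p OR NOT t)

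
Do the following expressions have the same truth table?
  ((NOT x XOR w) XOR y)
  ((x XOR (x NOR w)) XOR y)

No. Counterexample: with x=1, w=0, y=0, Expression 1 = 0 but Expression 2 = 1.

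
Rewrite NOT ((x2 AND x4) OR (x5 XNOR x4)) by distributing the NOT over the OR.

NOT (x2 AND x4) AND NOT (x5 XNOR x4)
De Morgan's: NOT(OR of terms) = AND of negations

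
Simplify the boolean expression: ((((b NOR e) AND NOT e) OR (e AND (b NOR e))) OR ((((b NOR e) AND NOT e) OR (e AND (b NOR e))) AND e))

By absorption (E OR (E AND v) = E) then distribution ((E AND v) OR (E AND NOT v) = E):
= (b NOR e)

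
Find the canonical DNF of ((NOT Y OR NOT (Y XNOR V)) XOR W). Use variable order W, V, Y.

(NOT W AND NOT V AND NOT Y) OR (NOT W AND NOT V AND Y) OR (NOT W AND V AND NOT Y) OR (W AND V AND Y)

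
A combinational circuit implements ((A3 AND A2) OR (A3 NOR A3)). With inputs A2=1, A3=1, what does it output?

Substituting: ((1 AND 1) OR (1 NOR 1))
= 1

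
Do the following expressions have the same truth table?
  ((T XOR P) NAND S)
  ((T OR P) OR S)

No. Counterexample: with S=0, P=0, T=0, Expression 1 = 1 but Expression 2 = 0.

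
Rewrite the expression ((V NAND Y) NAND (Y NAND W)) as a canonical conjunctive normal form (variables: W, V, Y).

(W OR V OR Y) AND (W OR V OR NOT Y) AND (W OR NOT V OR Y) AND (NOT W OR V OR Y) AND (NOT W OR NOT V OR Y)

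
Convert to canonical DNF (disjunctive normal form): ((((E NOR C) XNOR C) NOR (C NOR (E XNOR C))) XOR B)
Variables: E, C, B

(NOT E AND NOT C AND NOT B) OR (NOT E AND C AND NOT B) OR (E AND NOT C AND B) OR (E AND C AND NOT B)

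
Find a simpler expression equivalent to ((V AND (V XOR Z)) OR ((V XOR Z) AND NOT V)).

By distribution ((E AND v) OR (E AND NOT v) = E):
= (V XOR Z)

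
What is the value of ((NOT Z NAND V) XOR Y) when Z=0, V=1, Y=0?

Substituting: ((NOT 0 NAND 1) XOR 0)
= 0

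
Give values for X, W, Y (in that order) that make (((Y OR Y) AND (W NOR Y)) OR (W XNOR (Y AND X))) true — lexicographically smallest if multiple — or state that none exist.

X=0, W=0, Y=0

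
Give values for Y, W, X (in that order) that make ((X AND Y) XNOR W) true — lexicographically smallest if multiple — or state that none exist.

Y=0, W=0, X=0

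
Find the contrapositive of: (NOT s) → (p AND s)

Contrapositive: NOT (p AND s) → s
Note: A statement and its contrapositive are logically equivalent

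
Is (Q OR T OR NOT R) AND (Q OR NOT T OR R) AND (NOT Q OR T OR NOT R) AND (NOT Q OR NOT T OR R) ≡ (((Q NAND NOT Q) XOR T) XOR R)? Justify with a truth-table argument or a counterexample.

Yes, they are equivalent — the two output columns agree on all 8 assignments:
Q | T | R | Expression 1 | Expression 2
---------------------------------------
0 | 0 | 0 | 1 | 1
0 | 0 | 1 | 0 | 0
0 | 1 | 0 | 0 | 0
0 | 1 | 1 | 1 | 1
1 | 0 | 0 | 1 | 1
1 | 0 | 1 | 0 | 0
1 | 1 | 0 | 0 | 0
1 | 1 | 1 | 1 | 1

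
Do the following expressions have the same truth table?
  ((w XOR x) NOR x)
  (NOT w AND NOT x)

Yes, they are equivalent — the two output columns agree on all 4 assignments:
w | x | Expression 1 | Expression 2
-----------------------------------
0 | 0 | 1 | 1
0 | 1 | 0 | 0
1 | 0 | 0 | 0
1 | 1 | 0 | 0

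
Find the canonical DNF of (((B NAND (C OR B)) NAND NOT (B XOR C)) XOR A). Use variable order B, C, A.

(NOT B AND NOT C AND A) OR (NOT B AND C AND NOT A) OR (B AND NOT C AND NOT A) OR (B AND C AND NOT A)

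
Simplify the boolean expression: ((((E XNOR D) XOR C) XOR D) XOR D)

By XOR self-cancellation ((E XOR v) XOR v = E):
= ((E XNOR D) XOR C)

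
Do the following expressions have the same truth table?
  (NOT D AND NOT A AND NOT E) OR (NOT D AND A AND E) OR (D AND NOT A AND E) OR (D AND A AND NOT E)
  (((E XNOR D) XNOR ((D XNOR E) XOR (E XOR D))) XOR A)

Yes, they are equivalent — the two output columns agree on all 8 assignments:
D | A | E | Expression 1 | Expression 2
---------------------------------------
0 | 0 | 0 | 1 | 1
0 | 0 | 1 | 0 | 0
0 | 1 | 0 | 0 | 0
0 | 1 | 1 | 1 | 1
1 | 0 | 0 | 0 | 0
1 | 0 | 1 | 1 | 1
1 | 1 | 0 | 1 | 1
1 | 1 | 1 | 0 | 0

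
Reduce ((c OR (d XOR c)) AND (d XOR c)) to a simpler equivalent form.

By absorption (E AND (E OR v) = E):
= (d XOR c)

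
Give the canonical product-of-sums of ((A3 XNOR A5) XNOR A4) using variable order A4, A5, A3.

ΠM(0, 3, 5, 6) = (A4 OR A5 OR A3) AND (A4 OR NOT A5 OR NOT A3) AND (NOT A4 OR A5 OR NOT A3) AND (NOT A4 OR NOT A5 OR A3)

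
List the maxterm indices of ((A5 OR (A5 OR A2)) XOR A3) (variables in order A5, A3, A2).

ΠM(0, 3, 6, 7) = (A5 OR A3 OR A2) AND (A5 OR NOT A3 OR NOT A2) AND (NOT A5 OR NOT A3 OR A2) AND (NOT A5 OR NOT A3 OR NOT A2)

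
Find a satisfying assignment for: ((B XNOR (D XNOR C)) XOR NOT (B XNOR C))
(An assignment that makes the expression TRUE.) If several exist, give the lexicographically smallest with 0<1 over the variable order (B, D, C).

B=0, D=1, C=0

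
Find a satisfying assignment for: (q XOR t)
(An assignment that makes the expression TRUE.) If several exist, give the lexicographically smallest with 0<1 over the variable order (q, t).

q=0, t=1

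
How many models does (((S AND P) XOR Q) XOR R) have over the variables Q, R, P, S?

Satisfying assignments: (0,0,1,1), (0,1,0,0), (0,1,0,1), (0,1,1,0), (1,0,0,0), (1,0,0,1), (1,0,1,0), (1,1,1,1)
Count: 8 out of 16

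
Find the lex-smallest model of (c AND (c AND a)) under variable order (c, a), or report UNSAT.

c=1, a=1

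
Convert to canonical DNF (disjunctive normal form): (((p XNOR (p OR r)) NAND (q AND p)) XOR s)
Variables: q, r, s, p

(NOT q AND NOT r AND NOT s AND NOT p) OR (NOT q AND NOT r AND NOT s AND p) OR (NOT q AND r AND NOT s AND NOT p) OR (NOT q AND r AND NOT s AND p) OR (q AND NOT r AND NOT s AND NOT p) OR (q AND NOT r AND s AND p) OR (q AND r AND NOT s AND NOT p) OR (q AND r AND s AND p)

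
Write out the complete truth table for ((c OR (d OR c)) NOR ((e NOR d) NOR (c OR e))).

d | e | c | Output
------------------
0 | 0 | 0 | 1
0 | 0 | 1 | 0
0 | 1 | 0 | 1
0 | 1 | 1 | 0
1 | 0 | 0 | 0
1 | 0 | 1 | 0
1 | 1 | 0 | 0
1 | 1 | 1 | 0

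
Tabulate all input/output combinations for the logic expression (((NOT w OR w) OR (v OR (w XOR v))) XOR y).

w | v | y | Output
------------------
0 | 0 | 0 | 1
0 | 0 | 1 | 0
0 | 1 | 0 | 1
0 | 1 | 1 | 0
1 | 0 | 0 | 1
1 | 0 | 1 | 0
1 | 1 | 0 | 1
1 | 1 | 1 | 0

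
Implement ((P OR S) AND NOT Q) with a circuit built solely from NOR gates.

((((P NOR S) NOR (P NOR S)) NOR ((P NOR S) NOR (P NOR S))) NOR ((Q NOR Q) NOR (Q NOR Q)))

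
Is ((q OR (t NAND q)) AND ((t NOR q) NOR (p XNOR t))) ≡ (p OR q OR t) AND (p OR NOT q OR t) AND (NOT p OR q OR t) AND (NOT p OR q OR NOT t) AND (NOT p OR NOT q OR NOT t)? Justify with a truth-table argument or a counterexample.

Yes, they are equivalent — the two output columns agree on all 8 assignments:
p | q | t | Expression 1 | Expression 2
---------------------------------------
0 | 0 | 0 | 0 | 0
0 | 0 | 1 | 1 | 1
0 | 1 | 0 | 0 | 0
0 | 1 | 1 | 1 | 1
1 | 0 | 0 | 0 | 0
1 | 0 | 1 | 0 | 0
1 | 1 | 0 | 1 | 1
1 | 1 | 1 | 0 | 0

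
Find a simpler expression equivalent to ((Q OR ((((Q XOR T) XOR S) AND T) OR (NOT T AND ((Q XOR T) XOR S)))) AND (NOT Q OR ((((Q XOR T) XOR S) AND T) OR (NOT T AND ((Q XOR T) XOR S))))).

By distribution ((E OR v) AND (E OR NOT v) = E) then distribution ((E AND v) OR (E AND NOT v) = E):
= ((Q XOR T) XOR S)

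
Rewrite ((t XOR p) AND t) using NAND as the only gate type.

((((t NAND (t NAND p)) NAND (p NAND (t NAND p))) NAND t) NAND (((t NAND (t NAND p)) NAND (p NAND (t NAND p))) NAND t))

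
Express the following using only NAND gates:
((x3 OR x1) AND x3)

((((x3 NAND x3) NAND (x1 NAND x1)) NAND x3) NAND (((x3 NAND x3) NAND (x1 NAND x1)) NAND x3))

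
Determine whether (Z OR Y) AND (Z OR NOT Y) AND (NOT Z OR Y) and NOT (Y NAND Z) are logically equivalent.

Yes, they are equivalent — the two output columns agree on all 4 assignments:
Z | Y | Expression 1 | Expression 2
-----------------------------------
0 | 0 | 0 | 0
0 | 1 | 0 | 0
1 | 0 | 0 | 0
1 | 1 | 1 | 1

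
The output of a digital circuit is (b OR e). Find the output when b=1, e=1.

Substituting: (1 OR 1)
= 1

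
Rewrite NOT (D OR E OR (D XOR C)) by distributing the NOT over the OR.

NOT D AND NOT E AND NOT (D XOR C)
De Morgan's: NOT(OR of terms) = AND of negations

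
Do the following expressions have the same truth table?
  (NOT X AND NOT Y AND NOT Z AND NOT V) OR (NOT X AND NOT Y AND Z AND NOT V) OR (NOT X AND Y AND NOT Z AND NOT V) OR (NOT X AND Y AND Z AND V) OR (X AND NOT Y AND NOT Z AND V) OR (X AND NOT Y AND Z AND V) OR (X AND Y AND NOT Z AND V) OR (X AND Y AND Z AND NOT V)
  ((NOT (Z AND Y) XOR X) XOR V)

Yes, they are equivalent — the two output columns agree on all 16 assignments:
X | Y | Z | V | Expression 1 | Expression 2
-------------------------------------------
0 | 0 | 0 | 0 | 1 | 1
0 | 0 | 0 | 1 | 0 | 0
0 | 0 | 1 | 0 | 1 | 1
0 | 0 | 1 | 1 | 0 | 0
0 | 1 | 0 | 0 | 1 | 1
0 | 1 | 0 | 1 | 0 | 0
0 | 1 | 1 | 0 | 0 | 0
0 | 1 | 1 | 1 | 1 | 1
1 | 0 | 0 | 0 | 0 | 0
1 | 0 | 0 | 1 | 1 | 1
1 | 0 | 1 | 0 | 0 | 0
1 | 0 | 1 | 1 | 1 | 1
1 | 1 | 0 | 0 | 0 | 0
1 | 1 | 0 | 1 | 1 | 1
1 | 1 | 1 | 0 | 1 | 1
1 | 1 | 1 | 1 | 0 | 0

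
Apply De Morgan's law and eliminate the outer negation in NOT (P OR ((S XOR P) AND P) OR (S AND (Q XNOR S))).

NOT P AND NOT ((S XOR P) AND P) AND NOT (S AND (Q XNOR S))
De Morgan's: NOT(OR of terms) = AND of negations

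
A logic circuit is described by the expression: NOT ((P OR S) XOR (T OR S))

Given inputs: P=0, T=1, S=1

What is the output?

Substituting: NOT ((0 OR 1) XOR (1 OR 1))
= 1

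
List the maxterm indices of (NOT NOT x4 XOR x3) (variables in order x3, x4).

ΠM(0, 3) = (x3 OR x4) AND (NOT x3 OR NOT x4)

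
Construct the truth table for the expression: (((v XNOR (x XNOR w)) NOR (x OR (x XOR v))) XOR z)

w | x | v | z | Output
----------------------
0 | 0 | 0 | 0 | 1
0 | 0 | 0 | 1 | 0
0 | 0 | 1 | 0 | 0
0 | 0 | 1 | 1 | 1
0 | 1 | 0 | 0 | 0
0 | 1 | 0 | 1 | 1
0 | 1 | 1 | 0 | 0
0 | 1 | 1 | 1 | 1
1 | 0 | 0 | 0 | 0
1 | 0 | 0 | 1 | 1
1 | 0 | 1 | 0 | 0
1 | 0 | 1 | 1 | 1
1 | 1 | 0 | 0 | 0
1 | 1 | 0 | 1 | 1
1 | 1 | 1 | 0 | 0
1 | 1 | 1 | 1 | 1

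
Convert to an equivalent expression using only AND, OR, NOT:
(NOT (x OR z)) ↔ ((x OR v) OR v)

((NOT (x OR z)) AND ((x OR v) OR v)) OR ((x OR z) AND NOT ((x OR v) OR v))
(Biconditional = both true or both false)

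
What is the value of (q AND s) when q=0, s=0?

Substituting: (0 AND 0)
= 0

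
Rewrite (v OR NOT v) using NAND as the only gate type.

((v NAND v) NAND ((v NAND v) NAND (v NAND v)))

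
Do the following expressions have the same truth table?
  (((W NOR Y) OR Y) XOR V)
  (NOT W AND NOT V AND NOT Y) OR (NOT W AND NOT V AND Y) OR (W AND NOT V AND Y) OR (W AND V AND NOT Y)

Yes, they are equivalent — the two output columns agree on all 8 assignments:
W | V | Y | Expression 1 | Expression 2
---------------------------------------
0 | 0 | 0 | 1 | 1
0 | 0 | 1 | 1 | 1
0 | 1 | 0 | 0 | 0
0 | 1 | 1 | 0 | 0
1 | 0 | 0 | 0 | 0
1 | 0 | 1 | 1 | 1
1 | 1 | 0 | 1 | 1
1 | 1 | 1 | 0 | 0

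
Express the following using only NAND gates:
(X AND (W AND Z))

((X NAND ((W NAND Z) NAND (W NAND Z))) NAND (X NAND ((W NAND Z) NAND (W NAND Z))))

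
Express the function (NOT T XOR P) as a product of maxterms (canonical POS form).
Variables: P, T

ΠM(1, 2) = (P OR NOT T) AND (NOT P OR T)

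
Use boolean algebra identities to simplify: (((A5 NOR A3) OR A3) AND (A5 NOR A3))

By absorption (E AND (E OR v) = E):
= (A5 NOR A3)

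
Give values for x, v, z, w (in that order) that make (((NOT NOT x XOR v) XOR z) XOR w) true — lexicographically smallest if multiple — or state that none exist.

x=0, v=0, z=0, w=1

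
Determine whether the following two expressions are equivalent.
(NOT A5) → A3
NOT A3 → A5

Yes, Contrapositive is always equivalent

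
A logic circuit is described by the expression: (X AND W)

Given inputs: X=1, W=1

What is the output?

Substituting: (1 AND 1)
= 1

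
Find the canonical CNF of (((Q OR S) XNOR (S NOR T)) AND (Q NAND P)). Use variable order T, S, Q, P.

(T OR S OR Q OR P) AND (T OR S OR Q OR NOT P) AND (T OR S OR NOT Q OR NOT P) AND (T OR NOT S OR Q OR P) AND (T OR NOT S OR Q OR NOT P) AND (T OR NOT S OR NOT Q OR P) AND (T OR NOT S OR NOT Q OR NOT P) AND (NOT T OR S OR NOT Q OR P) AND (NOT T OR S OR NOT Q OR NOT P) AND (NOT T OR NOT S OR Q OR P) AND (NOT T OR NOT S OR Q OR NOT P) AND (NOT T OR NOT S OR NOT Q OR P) AND (NOT T OR NOT S OR NOT Q OR NOT P)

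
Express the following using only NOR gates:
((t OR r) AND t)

((((t NOR r) NOR (t NOR r)) NOR ((t NOR r) NOR (t NOR r))) NOR (t NOR t))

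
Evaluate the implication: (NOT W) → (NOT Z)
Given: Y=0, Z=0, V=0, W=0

Antecedent (NOT W) = 1; consequent (NOT Z) = 1.
1 → 1 = 1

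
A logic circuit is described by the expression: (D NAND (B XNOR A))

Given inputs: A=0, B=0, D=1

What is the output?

Substituting: (1 NAND (0 XNOR 0))
= 0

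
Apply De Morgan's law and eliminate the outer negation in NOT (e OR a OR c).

NOT e AND NOT a AND NOT c
De Morgan's: NOT(OR of terms) = AND of negations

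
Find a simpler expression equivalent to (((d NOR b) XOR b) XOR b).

By XOR self-cancellation ((E XOR v) XOR v = E):
= (d NOR b)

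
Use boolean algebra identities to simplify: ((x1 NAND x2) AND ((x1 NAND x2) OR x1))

By absorption (E AND (E OR v) = E):
= (x1 NAND x2)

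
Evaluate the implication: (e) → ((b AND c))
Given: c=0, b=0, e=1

Antecedent (e) = 1; consequent ((b AND c)) = 0.
1 → 0 = 0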